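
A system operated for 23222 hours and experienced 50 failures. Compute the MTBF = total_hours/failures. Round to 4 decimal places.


total_hours = 23222
failures = 50
MTBF = 23222 / 50
MTBF = 464.44

464.44


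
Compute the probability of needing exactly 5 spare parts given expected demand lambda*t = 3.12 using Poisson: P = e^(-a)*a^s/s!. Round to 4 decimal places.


a = 3.12, s = 5
e^(-a) = e^(-3.12) = 0.0442
a^s = 3.12^5 = 295.6467
s! = 120
P = 0.0442 * 295.6467 / 120
P = 0.1088

0.1088


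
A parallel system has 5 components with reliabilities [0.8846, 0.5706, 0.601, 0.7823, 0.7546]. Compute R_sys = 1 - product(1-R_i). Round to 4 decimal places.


Components: [0.8846, 0.5706, 0.601, 0.7823, 0.7546]
(1 - 0.8846) = 0.1154, running product = 0.1154
(1 - 0.5706) = 0.4294, running product = 0.0496
(1 - 0.601) = 0.399, running product = 0.0198
(1 - 0.7823) = 0.2177, running product = 0.0043
(1 - 0.7546) = 0.2454, running product = 0.0011
Product of (1-R_i) = 0.0011
R_sys = 1 - 0.0011 = 0.9989

0.9989


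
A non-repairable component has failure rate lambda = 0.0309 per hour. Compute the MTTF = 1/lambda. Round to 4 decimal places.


lambda = 0.0309
MTTF = 1 / 0.0309
MTTF = 32.3625

32.3625


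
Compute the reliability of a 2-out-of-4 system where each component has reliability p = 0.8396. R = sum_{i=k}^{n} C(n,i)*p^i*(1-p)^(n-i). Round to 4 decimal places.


k = 2, n = 4, p = 0.8396
i=2: C(4,2)=6 * 0.8396^2 * 0.1604^2 = 0.1088
i=3: C(4,3)=4 * 0.8396^3 * 0.1604^1 = 0.3797
i=4: C(4,4)=1 * 0.8396^4 * 0.1604^0 = 0.4969
R = sum of terms = 0.9855

0.9855


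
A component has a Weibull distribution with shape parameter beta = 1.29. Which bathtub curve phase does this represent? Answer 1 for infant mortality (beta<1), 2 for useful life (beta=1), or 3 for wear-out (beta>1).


beta = 1.29
Compare beta to 1:
beta < 1 => infant mortality (phase 1)
beta = 1 => useful life (phase 2)
beta > 1 => wear-out (phase 3)
Since beta = 1.29, this is wear-out (increasing failure rate)
Phase = 3

3


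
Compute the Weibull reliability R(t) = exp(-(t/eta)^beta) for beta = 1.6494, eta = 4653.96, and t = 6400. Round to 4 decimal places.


beta = 1.6494, eta = 4653.96, t = 6400
t/eta = 6400 / 4653.96 = 1.3752
(t/eta)^beta = 1.3752^1.6494 = 1.6912
R(t) = exp(-1.6912)
R(t) = 0.1843

0.1843


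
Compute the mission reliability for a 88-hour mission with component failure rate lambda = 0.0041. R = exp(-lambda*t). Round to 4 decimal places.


lambda = 0.0041
mission_time = 88
lambda * t = 0.0041 * 88 = 0.3608
R = exp(-0.3608)
R = 0.6971

0.6971


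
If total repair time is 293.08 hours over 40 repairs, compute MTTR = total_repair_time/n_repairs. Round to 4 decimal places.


total_repair_time = 293.08
n_repairs = 40
MTTR = 293.08 / 40
MTTR = 7.327

7.327


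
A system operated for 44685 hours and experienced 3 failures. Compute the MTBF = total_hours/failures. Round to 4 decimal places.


total_hours = 44685
failures = 3
MTBF = 44685 / 3
MTBF = 14895.0

14895.0


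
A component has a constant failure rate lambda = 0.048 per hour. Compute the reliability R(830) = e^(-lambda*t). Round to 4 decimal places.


lambda = 0.048
t = 830
lambda * t = 39.84
R(t) = e^(-39.84)
R(t) = 0.0

0.0


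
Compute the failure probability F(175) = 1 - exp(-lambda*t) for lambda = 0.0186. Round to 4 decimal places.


lambda = 0.0186, t = 175
lambda * t = 3.255
exp(-3.255) = 0.0386
F(t) = 1 - 0.0386
F(t) = 0.9614

0.9614


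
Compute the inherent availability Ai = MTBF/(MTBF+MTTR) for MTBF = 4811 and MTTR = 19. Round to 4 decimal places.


MTBF = 4811
MTTR = 19
MTBF + MTTR = 4830
Ai = 4811 / 4830
Ai = 0.9961

0.9961


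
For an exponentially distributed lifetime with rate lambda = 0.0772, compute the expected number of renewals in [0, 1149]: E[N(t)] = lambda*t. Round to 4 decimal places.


lambda = 0.0772
t = 1149
E[N(t)] = lambda * t
E[N(t)] = 0.0772 * 1149
E[N(t)] = 88.7028

88.7028


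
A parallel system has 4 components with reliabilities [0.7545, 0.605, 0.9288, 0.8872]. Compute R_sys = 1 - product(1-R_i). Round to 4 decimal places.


Components: [0.7545, 0.605, 0.9288, 0.8872]
(1 - 0.7545) = 0.2455, running product = 0.2455
(1 - 0.605) = 0.395, running product = 0.097
(1 - 0.9288) = 0.0712, running product = 0.0069
(1 - 0.8872) = 0.1128, running product = 0.0008
Product of (1-R_i) = 0.0008
R_sys = 1 - 0.0008 = 0.9992

0.9992


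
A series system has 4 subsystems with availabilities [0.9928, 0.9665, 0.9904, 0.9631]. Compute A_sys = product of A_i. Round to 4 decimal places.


Subsystems: [0.9928, 0.9665, 0.9904, 0.9631]
After subsystem 1 (A=0.9928): product = 0.9928
After subsystem 2 (A=0.9665): product = 0.9595
After subsystem 3 (A=0.9904): product = 0.9503
After subsystem 4 (A=0.9631): product = 0.9153
A_sys = 0.9153

0.9153


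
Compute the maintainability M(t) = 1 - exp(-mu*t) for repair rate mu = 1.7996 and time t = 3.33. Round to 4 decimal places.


mu = 1.7996, t = 3.33
mu * t = 1.7996 * 3.33 = 5.9927
exp(-5.9927) = 0.0025
M(t) = 1 - 0.0025
M(t) = 0.9975

0.9975


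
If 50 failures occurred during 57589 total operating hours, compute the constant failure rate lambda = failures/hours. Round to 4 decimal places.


failures = 50
total_hours = 57589
lambda = 50 / 57589
lambda = 0.0009

0.0009


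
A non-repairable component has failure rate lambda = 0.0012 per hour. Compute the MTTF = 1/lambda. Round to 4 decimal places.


lambda = 0.0012
MTTF = 1 / 0.0012
MTTF = 833.3333

833.3333


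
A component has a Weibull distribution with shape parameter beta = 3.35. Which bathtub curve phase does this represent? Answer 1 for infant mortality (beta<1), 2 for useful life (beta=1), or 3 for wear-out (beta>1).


beta = 3.35
Compare beta to 1:
beta < 1 => infant mortality (phase 1)
beta = 1 => useful life (phase 2)
beta > 1 => wear-out (phase 3)
Since beta = 3.35, this is wear-out (increasing failure rate)
Phase = 3

3


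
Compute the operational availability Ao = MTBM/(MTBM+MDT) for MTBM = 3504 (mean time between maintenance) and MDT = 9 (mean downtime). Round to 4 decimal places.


MTBM = 3504
MDT = 9
MTBM + MDT = 3513
Ao = 3504 / 3513
Ao = 0.9974

0.9974


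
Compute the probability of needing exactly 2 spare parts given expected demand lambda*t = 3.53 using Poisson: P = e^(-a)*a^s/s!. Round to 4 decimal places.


a = 3.53, s = 2
e^(-a) = e^(-3.53) = 0.0293
a^s = 3.53^2 = 12.4609
s! = 2
P = 0.0293 * 12.4609 / 2
P = 0.1826

0.1826


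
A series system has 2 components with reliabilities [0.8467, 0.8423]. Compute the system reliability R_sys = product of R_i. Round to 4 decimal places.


Components: [0.8467, 0.8423]
After component 1 (R=0.8467): product = 0.8467
After component 2 (R=0.8423): product = 0.7132
R_sys = 0.7132

0.7132


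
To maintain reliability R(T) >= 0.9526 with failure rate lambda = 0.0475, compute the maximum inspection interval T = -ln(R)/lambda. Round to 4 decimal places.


R_target = 0.9526
lambda = 0.0475
-ln(0.9526) = 0.0486
T = 0.0486 / 0.0475
T = 1.0223

1.0223


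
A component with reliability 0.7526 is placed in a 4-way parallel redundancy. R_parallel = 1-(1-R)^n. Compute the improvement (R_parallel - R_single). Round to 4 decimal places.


R_single = 0.7526, n = 4
1 - R_single = 0.2474
(1 - R_single)^n = 0.2474^4 = 0.0037
R_parallel = 1 - 0.0037 = 0.9963
Improvement = 0.9963 - 0.7526
Improvement = 0.2437

0.2437


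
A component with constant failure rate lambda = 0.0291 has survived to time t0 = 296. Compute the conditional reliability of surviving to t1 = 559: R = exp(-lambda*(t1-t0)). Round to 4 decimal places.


lambda = 0.0291
t0 = 296, t1 = 559
t1 - t0 = 263
lambda * (t1-t0) = 0.0291 * 263 = 7.6533
R = exp(-7.6533)
R = 0.0005

0.0005


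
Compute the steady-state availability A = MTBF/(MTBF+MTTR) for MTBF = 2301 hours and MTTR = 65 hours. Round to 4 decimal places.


MTBF = 2301
MTTR = 65
MTBF + MTTR = 2366
A = 2301 / 2366
A = 0.9725

0.9725


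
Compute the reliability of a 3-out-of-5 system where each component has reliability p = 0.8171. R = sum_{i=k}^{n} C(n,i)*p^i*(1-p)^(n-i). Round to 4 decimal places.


k = 3, n = 5, p = 0.8171
i=3: C(5,3)=10 * 0.8171^3 * 0.1829^2 = 0.1825
i=4: C(5,4)=5 * 0.8171^4 * 0.1829^1 = 0.4076
i=5: C(5,5)=1 * 0.8171^5 * 0.1829^0 = 0.3642
R = sum of terms = 0.9544

0.9544


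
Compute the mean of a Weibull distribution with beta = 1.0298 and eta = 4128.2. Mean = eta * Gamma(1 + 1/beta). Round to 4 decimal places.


beta = 1.0298, eta = 4128.2
1/beta = 0.9711
1 + 1/beta = 1.9711
Gamma(1.9711) = 0.9881
Mean = 4128.2 * 0.9881
Mean = 4079.1097

4079.1097


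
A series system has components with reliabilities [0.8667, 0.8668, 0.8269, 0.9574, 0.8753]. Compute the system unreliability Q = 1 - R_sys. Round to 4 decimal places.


Components: [0.8667, 0.8668, 0.8269, 0.9574, 0.8753]
After component 1: product = 0.8667
After component 2: product = 0.7513
After component 3: product = 0.6212
After component 4: product = 0.5947
After component 5: product = 0.5206
R_sys = 0.5206
Q = 1 - 0.5206 = 0.4794

0.4794


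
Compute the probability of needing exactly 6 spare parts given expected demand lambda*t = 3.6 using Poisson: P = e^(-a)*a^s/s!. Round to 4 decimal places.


a = 3.6, s = 6
e^(-a) = e^(-3.6) = 0.0273
a^s = 3.6^6 = 2176.7823
s! = 720
P = 0.0273 * 2176.7823 / 720
P = 0.0826

0.0826


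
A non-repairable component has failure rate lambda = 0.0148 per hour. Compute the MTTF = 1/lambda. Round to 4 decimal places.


lambda = 0.0148
MTTF = 1 / 0.0148
MTTF = 67.5676

67.5676


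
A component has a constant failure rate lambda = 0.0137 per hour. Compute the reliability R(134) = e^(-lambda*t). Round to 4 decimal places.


lambda = 0.0137
t = 134
lambda * t = 1.8358
R(t) = e^(-1.8358)
R(t) = 0.1595

0.1595


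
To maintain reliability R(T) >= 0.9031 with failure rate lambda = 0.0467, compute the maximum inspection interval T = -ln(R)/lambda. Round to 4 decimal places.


R_target = 0.9031
lambda = 0.0467
-ln(0.9031) = 0.1019
T = 0.1019 / 0.0467
T = 2.1825

2.1825


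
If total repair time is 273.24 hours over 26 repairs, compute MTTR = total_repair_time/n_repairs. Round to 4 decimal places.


total_repair_time = 273.24
n_repairs = 26
MTTR = 273.24 / 26
MTTR = 10.5092

10.5092


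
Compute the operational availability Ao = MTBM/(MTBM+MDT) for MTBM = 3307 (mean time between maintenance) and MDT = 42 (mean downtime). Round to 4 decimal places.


MTBM = 3307
MDT = 42
MTBM + MDT = 3349
Ao = 3307 / 3349
Ao = 0.9875

0.9875


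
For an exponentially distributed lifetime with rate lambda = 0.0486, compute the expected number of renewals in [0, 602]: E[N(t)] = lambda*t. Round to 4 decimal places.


lambda = 0.0486
t = 602
E[N(t)] = lambda * t
E[N(t)] = 0.0486 * 602
E[N(t)] = 29.2572

29.2572


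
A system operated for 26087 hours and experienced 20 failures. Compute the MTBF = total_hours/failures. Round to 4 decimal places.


total_hours = 26087
failures = 20
MTBF = 26087 / 20
MTBF = 1304.35

1304.35


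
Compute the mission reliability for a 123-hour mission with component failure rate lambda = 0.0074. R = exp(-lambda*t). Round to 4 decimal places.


lambda = 0.0074
mission_time = 123
lambda * t = 0.0074 * 123 = 0.9102
R = exp(-0.9102)
R = 0.4024

0.4024


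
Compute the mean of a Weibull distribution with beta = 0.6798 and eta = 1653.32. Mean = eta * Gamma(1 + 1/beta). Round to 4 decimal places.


beta = 0.6798, eta = 1653.32
1/beta = 1.471
1 + 1/beta = 2.471
Gamma(2.471) = 1.3028
Mean = 1653.32 * 1.3028
Mean = 2153.939

2153.939


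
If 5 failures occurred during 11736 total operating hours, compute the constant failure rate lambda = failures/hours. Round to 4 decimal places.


failures = 5
total_hours = 11736
lambda = 5 / 11736
lambda = 0.0004

0.0004


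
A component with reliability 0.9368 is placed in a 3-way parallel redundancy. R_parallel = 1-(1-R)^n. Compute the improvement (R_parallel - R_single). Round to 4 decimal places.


R_single = 0.9368, n = 3
1 - R_single = 0.0632
(1 - R_single)^n = 0.0632^3 = 0.0003
R_parallel = 1 - 0.0003 = 0.9997
Improvement = 0.9997 - 0.9368
Improvement = 0.0629

0.0629


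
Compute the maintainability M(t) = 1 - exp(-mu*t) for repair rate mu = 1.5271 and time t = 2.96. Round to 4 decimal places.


mu = 1.5271, t = 2.96
mu * t = 1.5271 * 2.96 = 4.5202
exp(-4.5202) = 0.0109
M(t) = 1 - 0.0109
M(t) = 0.9891

0.9891


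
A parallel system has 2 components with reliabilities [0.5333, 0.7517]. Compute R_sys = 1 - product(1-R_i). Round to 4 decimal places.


Components: [0.5333, 0.7517]
(1 - 0.5333) = 0.4667, running product = 0.4667
(1 - 0.7517) = 0.2483, running product = 0.1159
Product of (1-R_i) = 0.1159
R_sys = 1 - 0.1159 = 0.8841

0.8841


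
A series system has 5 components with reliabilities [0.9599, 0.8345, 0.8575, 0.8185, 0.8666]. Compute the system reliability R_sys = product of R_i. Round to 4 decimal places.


Components: [0.9599, 0.8345, 0.8575, 0.8185, 0.8666]
After component 1 (R=0.9599): product = 0.9599
After component 2 (R=0.8345): product = 0.801
After component 3 (R=0.8575): product = 0.6869
After component 4 (R=0.8185): product = 0.5622
After component 5 (R=0.8666): product = 0.4872
R_sys = 0.4872

0.4872


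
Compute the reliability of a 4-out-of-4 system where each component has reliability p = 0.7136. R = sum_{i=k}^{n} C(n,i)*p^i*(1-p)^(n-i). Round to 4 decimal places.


k = 4, n = 4, p = 0.7136
i=4: C(4,4)=1 * 0.7136^4 * 0.2864^0 = 0.2593
R = sum of terms = 0.2593

0.2593


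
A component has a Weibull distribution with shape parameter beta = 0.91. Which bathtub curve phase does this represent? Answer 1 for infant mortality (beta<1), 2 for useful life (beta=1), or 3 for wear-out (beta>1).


beta = 0.91
Compare beta to 1:
beta < 1 => infant mortality (phase 1)
beta = 1 => useful life (phase 2)
beta > 1 => wear-out (phase 3)
Since beta = 0.91, this is infant mortality (decreasing failure rate)
Phase = 1

1


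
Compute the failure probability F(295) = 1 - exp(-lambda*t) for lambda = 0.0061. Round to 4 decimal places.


lambda = 0.0061, t = 295
lambda * t = 1.7995
exp(-1.7995) = 0.1654
F(t) = 1 - 0.1654
F(t) = 0.8346

0.8346


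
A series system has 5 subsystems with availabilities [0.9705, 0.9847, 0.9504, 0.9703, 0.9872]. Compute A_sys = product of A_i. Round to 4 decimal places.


Subsystems: [0.9705, 0.9847, 0.9504, 0.9703, 0.9872]
After subsystem 1 (A=0.9705): product = 0.9705
After subsystem 2 (A=0.9847): product = 0.9557
After subsystem 3 (A=0.9504): product = 0.9083
After subsystem 4 (A=0.9703): product = 0.8813
After subsystem 5 (A=0.9872): product = 0.87
A_sys = 0.87

0.87


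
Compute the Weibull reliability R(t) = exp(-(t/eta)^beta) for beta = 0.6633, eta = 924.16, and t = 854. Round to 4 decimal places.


beta = 0.6633, eta = 924.16, t = 854
t/eta = 854 / 924.16 = 0.9241
(t/eta)^beta = 0.9241^0.6633 = 0.949
R(t) = exp(-0.949)
R(t) = 0.3871

0.3871


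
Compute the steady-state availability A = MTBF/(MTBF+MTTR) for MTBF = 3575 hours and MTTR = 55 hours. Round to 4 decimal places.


MTBF = 3575
MTTR = 55
MTBF + MTTR = 3630
A = 3575 / 3630
A = 0.9848

0.9848


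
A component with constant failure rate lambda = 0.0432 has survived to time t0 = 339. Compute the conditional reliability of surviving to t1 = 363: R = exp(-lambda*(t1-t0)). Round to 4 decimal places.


lambda = 0.0432
t0 = 339, t1 = 363
t1 - t0 = 24
lambda * (t1-t0) = 0.0432 * 24 = 1.0368
R = exp(-1.0368)
R = 0.3546

0.3546


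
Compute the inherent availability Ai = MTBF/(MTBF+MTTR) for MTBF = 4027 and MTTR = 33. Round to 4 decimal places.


MTBF = 4027
MTTR = 33
MTBF + MTTR = 4060
Ai = 4027 / 4060
Ai = 0.9919

0.9919


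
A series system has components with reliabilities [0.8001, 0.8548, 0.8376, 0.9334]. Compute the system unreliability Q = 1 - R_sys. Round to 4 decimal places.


Components: [0.8001, 0.8548, 0.8376, 0.9334]
After component 1: product = 0.8001
After component 2: product = 0.6839
After component 3: product = 0.5729
After component 4: product = 0.5347
R_sys = 0.5347
Q = 1 - 0.5347 = 0.4653

0.4653


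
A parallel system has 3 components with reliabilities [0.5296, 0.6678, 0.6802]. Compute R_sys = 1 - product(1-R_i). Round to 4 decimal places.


Components: [0.5296, 0.6678, 0.6802]
(1 - 0.5296) = 0.4704, running product = 0.4704
(1 - 0.6678) = 0.3322, running product = 0.1563
(1 - 0.6802) = 0.3198, running product = 0.05
Product of (1-R_i) = 0.05
R_sys = 1 - 0.05 = 0.95

0.95


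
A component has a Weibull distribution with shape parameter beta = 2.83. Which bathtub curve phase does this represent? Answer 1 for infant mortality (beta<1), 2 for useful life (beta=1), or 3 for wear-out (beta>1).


beta = 2.83
Compare beta to 1:
beta < 1 => infant mortality (phase 1)
beta = 1 => useful life (phase 2)
beta > 1 => wear-out (phase 3)
Since beta = 2.83, this is wear-out (increasing failure rate)
Phase = 3

3


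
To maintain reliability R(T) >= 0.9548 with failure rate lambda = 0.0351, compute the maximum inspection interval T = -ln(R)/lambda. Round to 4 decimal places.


R_target = 0.9548
lambda = 0.0351
-ln(0.9548) = 0.0463
T = 0.0463 / 0.0351
T = 1.3178

1.3178


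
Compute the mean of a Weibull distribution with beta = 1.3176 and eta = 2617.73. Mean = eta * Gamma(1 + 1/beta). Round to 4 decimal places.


beta = 1.3176, eta = 2617.73
1/beta = 0.759
1 + 1/beta = 1.759
Gamma(1.759) = 0.9211
Mean = 2617.73 * 0.9211
Mean = 2411.2692

2411.2692


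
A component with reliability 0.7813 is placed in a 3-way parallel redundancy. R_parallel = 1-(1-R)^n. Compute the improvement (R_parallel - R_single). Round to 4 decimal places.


R_single = 0.7813, n = 3
1 - R_single = 0.2187
(1 - R_single)^n = 0.2187^3 = 0.0105
R_parallel = 1 - 0.0105 = 0.9895
Improvement = 0.9895 - 0.7813
Improvement = 0.2082

0.2082


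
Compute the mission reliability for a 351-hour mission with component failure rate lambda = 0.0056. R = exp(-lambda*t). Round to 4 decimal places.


lambda = 0.0056
mission_time = 351
lambda * t = 0.0056 * 351 = 1.9656
R = exp(-1.9656)
R = 0.1401

0.1401


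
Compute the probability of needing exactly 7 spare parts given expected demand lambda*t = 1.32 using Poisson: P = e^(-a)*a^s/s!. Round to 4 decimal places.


a = 1.32, s = 7
e^(-a) = e^(-1.32) = 0.2671
a^s = 1.32^7 = 6.9826
s! = 5040
P = 0.2671 * 6.9826 / 5040
P = 0.0004

0.0004


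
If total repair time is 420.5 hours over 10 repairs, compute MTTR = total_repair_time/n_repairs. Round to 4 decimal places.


total_repair_time = 420.5
n_repairs = 10
MTTR = 420.5 / 10
MTTR = 42.05

42.05


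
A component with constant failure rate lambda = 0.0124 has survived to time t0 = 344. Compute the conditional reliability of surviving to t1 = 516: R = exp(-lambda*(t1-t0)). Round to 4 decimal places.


lambda = 0.0124
t0 = 344, t1 = 516
t1 - t0 = 172
lambda * (t1-t0) = 0.0124 * 172 = 2.1328
R = exp(-2.1328)
R = 0.1185

0.1185


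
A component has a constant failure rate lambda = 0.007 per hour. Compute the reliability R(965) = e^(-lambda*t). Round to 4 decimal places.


lambda = 0.007
t = 965
lambda * t = 6.755
R(t) = e^(-6.755)
R(t) = 0.0012

0.0012


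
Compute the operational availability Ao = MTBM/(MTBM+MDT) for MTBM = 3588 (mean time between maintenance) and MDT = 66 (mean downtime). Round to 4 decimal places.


MTBM = 3588
MDT = 66
MTBM + MDT = 3654
Ao = 3588 / 3654
Ao = 0.9819

0.9819


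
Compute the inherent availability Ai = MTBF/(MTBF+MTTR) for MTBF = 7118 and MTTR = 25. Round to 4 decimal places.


MTBF = 7118
MTTR = 25
MTBF + MTTR = 7143
Ai = 7118 / 7143
Ai = 0.9965

0.9965


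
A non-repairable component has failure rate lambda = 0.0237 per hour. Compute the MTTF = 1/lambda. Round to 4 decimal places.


lambda = 0.0237
MTTF = 1 / 0.0237
MTTF = 42.1941

42.1941


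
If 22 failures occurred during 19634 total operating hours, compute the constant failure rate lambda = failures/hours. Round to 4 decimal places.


failures = 22
total_hours = 19634
lambda = 22 / 19634
lambda = 0.0011

0.0011


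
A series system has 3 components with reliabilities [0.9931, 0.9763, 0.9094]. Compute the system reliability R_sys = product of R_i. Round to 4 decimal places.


Components: [0.9931, 0.9763, 0.9094]
After component 1 (R=0.9931): product = 0.9931
After component 2 (R=0.9763): product = 0.9696
After component 3 (R=0.9094): product = 0.8817
R_sys = 0.8817

0.8817


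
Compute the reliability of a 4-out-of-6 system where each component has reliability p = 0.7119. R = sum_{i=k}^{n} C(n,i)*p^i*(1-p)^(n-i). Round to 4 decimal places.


k = 4, n = 6, p = 0.7119
i=4: C(6,4)=15 * 0.7119^4 * 0.2881^2 = 0.3198
i=5: C(6,5)=6 * 0.7119^5 * 0.2881^1 = 0.3161
i=6: C(6,6)=1 * 0.7119^6 * 0.2881^0 = 0.1302
R = sum of terms = 0.766

0.766


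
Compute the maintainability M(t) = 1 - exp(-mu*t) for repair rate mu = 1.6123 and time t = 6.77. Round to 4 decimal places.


mu = 1.6123, t = 6.77
mu * t = 1.6123 * 6.77 = 10.9153
exp(-10.9153) = 0.0
M(t) = 1 - 0.0
M(t) = 1.0

1.0


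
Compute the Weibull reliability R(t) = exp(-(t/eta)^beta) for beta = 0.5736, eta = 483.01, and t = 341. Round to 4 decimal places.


beta = 0.5736, eta = 483.01, t = 341
t/eta = 341 / 483.01 = 0.706
(t/eta)^beta = 0.706^0.5736 = 0.819
R(t) = exp(-0.819)
R(t) = 0.4409

0.4409


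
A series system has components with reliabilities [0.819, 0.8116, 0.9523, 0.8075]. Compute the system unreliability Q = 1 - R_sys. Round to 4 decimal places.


Components: [0.819, 0.8116, 0.9523, 0.8075]
After component 1: product = 0.819
After component 2: product = 0.6647
After component 3: product = 0.633
After component 4: product = 0.5111
R_sys = 0.5111
Q = 1 - 0.5111 = 0.4889

0.4889


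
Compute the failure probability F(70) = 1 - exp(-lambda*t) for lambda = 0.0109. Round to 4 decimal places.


lambda = 0.0109, t = 70
lambda * t = 0.763
exp(-0.763) = 0.4663
F(t) = 1 - 0.4663
F(t) = 0.5337

0.5337


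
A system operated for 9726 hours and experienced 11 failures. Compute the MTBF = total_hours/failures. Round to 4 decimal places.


total_hours = 9726
failures = 11
MTBF = 9726 / 11
MTBF = 884.1818

884.1818


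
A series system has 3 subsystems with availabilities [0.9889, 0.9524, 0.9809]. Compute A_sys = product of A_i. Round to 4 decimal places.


Subsystems: [0.9889, 0.9524, 0.9809]
After subsystem 1 (A=0.9889): product = 0.9889
After subsystem 2 (A=0.9524): product = 0.9418
After subsystem 3 (A=0.9809): product = 0.9238
A_sys = 0.9238

0.9238


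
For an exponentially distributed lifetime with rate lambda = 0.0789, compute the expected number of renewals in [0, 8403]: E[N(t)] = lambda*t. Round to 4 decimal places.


lambda = 0.0789
t = 8403
E[N(t)] = lambda * t
E[N(t)] = 0.0789 * 8403
E[N(t)] = 662.9967

662.9967


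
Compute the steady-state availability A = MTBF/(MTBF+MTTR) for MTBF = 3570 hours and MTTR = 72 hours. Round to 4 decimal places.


MTBF = 3570
MTTR = 72
MTBF + MTTR = 3642
A = 3570 / 3642
A = 0.9802

0.9802


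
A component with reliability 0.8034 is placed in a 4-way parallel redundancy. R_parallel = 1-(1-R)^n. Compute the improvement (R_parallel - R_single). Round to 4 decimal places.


R_single = 0.8034, n = 4
1 - R_single = 0.1966
(1 - R_single)^n = 0.1966^4 = 0.0015
R_parallel = 1 - 0.0015 = 0.9985
Improvement = 0.9985 - 0.8034
Improvement = 0.1951

0.1951


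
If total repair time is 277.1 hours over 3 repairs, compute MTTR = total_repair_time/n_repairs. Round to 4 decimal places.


total_repair_time = 277.1
n_repairs = 3
MTTR = 277.1 / 3
MTTR = 92.3667

92.3667


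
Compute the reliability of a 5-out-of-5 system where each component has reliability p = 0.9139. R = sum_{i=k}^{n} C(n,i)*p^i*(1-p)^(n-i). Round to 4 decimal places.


k = 5, n = 5, p = 0.9139
i=5: C(5,5)=1 * 0.9139^5 * 0.0861^0 = 0.6375
R = sum of terms = 0.6375

0.6375


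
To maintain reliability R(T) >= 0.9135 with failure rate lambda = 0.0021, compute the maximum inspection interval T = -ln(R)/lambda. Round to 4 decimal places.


R_target = 0.9135
lambda = 0.0021
-ln(0.9135) = 0.0905
T = 0.0905 / 0.0021
T = 43.0819

43.0819


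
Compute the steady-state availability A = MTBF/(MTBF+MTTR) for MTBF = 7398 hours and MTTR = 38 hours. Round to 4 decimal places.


MTBF = 7398
MTTR = 38
MTBF + MTTR = 7436
A = 7398 / 7436
A = 0.9949

0.9949


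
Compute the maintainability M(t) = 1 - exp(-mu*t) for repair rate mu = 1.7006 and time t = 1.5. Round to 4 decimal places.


mu = 1.7006, t = 1.5
mu * t = 1.7006 * 1.5 = 2.5509
exp(-2.5509) = 0.078
M(t) = 1 - 0.078
M(t) = 0.922

0.922


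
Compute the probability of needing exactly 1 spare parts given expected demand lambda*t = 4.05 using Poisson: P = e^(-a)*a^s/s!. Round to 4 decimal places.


a = 4.05, s = 1
e^(-a) = e^(-4.05) = 0.0174
a^s = 4.05^1 = 4.05
s! = 1
P = 0.0174 * 4.05 / 1
P = 0.0706

0.0706


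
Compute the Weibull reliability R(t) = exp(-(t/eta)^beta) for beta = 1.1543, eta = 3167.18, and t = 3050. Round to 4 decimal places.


beta = 1.1543, eta = 3167.18, t = 3050
t/eta = 3050 / 3167.18 = 0.963
(t/eta)^beta = 0.963^1.1543 = 0.9574
R(t) = exp(-0.9574)
R(t) = 0.3839

0.3839


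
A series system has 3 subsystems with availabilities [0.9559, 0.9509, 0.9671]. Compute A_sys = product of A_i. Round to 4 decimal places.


Subsystems: [0.9559, 0.9509, 0.9671]
After subsystem 1 (A=0.9559): product = 0.9559
After subsystem 2 (A=0.9509): product = 0.909
After subsystem 3 (A=0.9671): product = 0.8791
A_sys = 0.8791

0.8791


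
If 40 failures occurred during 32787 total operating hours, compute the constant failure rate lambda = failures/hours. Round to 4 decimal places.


failures = 40
total_hours = 32787
lambda = 40 / 32787
lambda = 0.0012

0.0012


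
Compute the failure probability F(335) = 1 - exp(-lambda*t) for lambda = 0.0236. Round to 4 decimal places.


lambda = 0.0236, t = 335
lambda * t = 7.906
exp(-7.906) = 0.0004
F(t) = 1 - 0.0004
F(t) = 0.9996

0.9996


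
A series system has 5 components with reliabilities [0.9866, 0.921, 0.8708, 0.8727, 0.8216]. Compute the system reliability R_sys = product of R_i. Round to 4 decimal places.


Components: [0.9866, 0.921, 0.8708, 0.8727, 0.8216]
After component 1 (R=0.9866): product = 0.9866
After component 2 (R=0.921): product = 0.9087
After component 3 (R=0.8708): product = 0.7913
After component 4 (R=0.8727): product = 0.6905
After component 5 (R=0.8216): product = 0.5673
R_sys = 0.5673

0.5673


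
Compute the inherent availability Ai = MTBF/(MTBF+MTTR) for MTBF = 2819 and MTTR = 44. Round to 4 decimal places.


MTBF = 2819
MTTR = 44
MTBF + MTTR = 2863
Ai = 2819 / 2863
Ai = 0.9846

0.9846


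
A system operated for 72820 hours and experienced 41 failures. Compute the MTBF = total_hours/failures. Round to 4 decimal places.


total_hours = 72820
failures = 41
MTBF = 72820 / 41
MTBF = 1776.0976

1776.0976


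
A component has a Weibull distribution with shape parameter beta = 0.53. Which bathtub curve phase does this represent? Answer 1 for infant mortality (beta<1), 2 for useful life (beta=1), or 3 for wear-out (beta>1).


beta = 0.53
Compare beta to 1:
beta < 1 => infant mortality (phase 1)
beta = 1 => useful life (phase 2)
beta > 1 => wear-out (phase 3)
Since beta = 0.53, this is infant mortality (decreasing failure rate)
Phase = 1

1


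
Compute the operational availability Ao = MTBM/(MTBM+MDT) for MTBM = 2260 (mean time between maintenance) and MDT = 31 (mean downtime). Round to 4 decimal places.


MTBM = 2260
MDT = 31
MTBM + MDT = 2291
Ao = 2260 / 2291
Ao = 0.9865

0.9865


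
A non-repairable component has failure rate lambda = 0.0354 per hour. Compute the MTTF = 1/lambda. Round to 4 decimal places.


lambda = 0.0354
MTTF = 1 / 0.0354
MTTF = 28.2486

28.2486


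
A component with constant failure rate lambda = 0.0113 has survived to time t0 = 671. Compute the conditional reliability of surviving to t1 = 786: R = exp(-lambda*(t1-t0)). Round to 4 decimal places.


lambda = 0.0113
t0 = 671, t1 = 786
t1 - t0 = 115
lambda * (t1-t0) = 0.0113 * 115 = 1.2995
R = exp(-1.2995)
R = 0.2727

0.2727


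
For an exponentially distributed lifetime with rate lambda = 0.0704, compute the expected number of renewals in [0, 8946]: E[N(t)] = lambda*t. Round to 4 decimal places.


lambda = 0.0704
t = 8946
E[N(t)] = lambda * t
E[N(t)] = 0.0704 * 8946
E[N(t)] = 629.7984

629.7984


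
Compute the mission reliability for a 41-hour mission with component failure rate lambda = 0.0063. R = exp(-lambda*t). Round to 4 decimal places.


lambda = 0.0063
mission_time = 41
lambda * t = 0.0063 * 41 = 0.2583
R = exp(-0.2583)
R = 0.7724

0.7724


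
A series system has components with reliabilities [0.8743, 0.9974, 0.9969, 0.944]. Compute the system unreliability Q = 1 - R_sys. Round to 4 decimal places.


Components: [0.8743, 0.9974, 0.9969, 0.944]
After component 1: product = 0.8743
After component 2: product = 0.872
After component 3: product = 0.8693
After component 4: product = 0.8206
R_sys = 0.8206
Q = 1 - 0.8206 = 0.1794

0.1794


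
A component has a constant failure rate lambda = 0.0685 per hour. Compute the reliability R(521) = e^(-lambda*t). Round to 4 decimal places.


lambda = 0.0685
t = 521
lambda * t = 35.6885
R(t) = e^(-35.6885)
R(t) = 0.0

0.0


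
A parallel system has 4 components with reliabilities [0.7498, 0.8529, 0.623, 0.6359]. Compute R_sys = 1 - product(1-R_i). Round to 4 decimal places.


Components: [0.7498, 0.8529, 0.623, 0.6359]
(1 - 0.7498) = 0.2502, running product = 0.2502
(1 - 0.8529) = 0.1471, running product = 0.0368
(1 - 0.623) = 0.377, running product = 0.0139
(1 - 0.6359) = 0.3641, running product = 0.0051
Product of (1-R_i) = 0.0051
R_sys = 1 - 0.0051 = 0.9949

0.9949


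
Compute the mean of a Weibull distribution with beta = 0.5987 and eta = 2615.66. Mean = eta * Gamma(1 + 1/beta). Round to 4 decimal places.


beta = 0.5987, eta = 2615.66
1/beta = 1.6703
1 + 1/beta = 2.6703
Gamma(2.6703) = 1.5088
Mean = 2615.66 * 1.5088
Mean = 3946.6195

3946.6195


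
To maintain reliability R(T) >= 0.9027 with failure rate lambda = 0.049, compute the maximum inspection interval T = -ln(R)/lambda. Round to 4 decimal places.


R_target = 0.9027
lambda = 0.049
-ln(0.9027) = 0.1024
T = 0.1024 / 0.049
T = 2.0891

2.0891


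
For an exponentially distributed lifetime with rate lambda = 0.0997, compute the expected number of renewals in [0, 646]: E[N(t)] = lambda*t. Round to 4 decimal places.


lambda = 0.0997
t = 646
E[N(t)] = lambda * t
E[N(t)] = 0.0997 * 646
E[N(t)] = 64.4062

64.4062


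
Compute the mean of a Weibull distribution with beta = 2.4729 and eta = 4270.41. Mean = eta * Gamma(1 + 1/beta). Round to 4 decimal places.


beta = 2.4729, eta = 4270.41
1/beta = 0.4044
1 + 1/beta = 1.4044
Gamma(1.4044) = 0.887
Mean = 4270.41 * 0.887
Mean = 3787.9981

3787.9981


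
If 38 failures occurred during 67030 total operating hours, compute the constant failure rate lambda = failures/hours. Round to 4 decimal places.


failures = 38
total_hours = 67030
lambda = 38 / 67030
lambda = 0.0006

0.0006


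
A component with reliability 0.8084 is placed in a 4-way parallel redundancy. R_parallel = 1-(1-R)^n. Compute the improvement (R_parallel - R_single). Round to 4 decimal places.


R_single = 0.8084, n = 4
1 - R_single = 0.1916
(1 - R_single)^n = 0.1916^4 = 0.0013
R_parallel = 1 - 0.0013 = 0.9987
Improvement = 0.9987 - 0.8084
Improvement = 0.1903

0.1903


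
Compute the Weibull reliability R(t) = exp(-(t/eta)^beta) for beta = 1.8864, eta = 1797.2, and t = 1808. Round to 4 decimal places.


beta = 1.8864, eta = 1797.2, t = 1808
t/eta = 1808 / 1797.2 = 1.006
(t/eta)^beta = 1.006^1.8864 = 1.0114
R(t) = exp(-1.0114)
R(t) = 0.3637

0.3637


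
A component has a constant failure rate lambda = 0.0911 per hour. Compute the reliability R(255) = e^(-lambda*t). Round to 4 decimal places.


lambda = 0.0911
t = 255
lambda * t = 23.2305
R(t) = e^(-23.2305)
R(t) = 0.0

0.0


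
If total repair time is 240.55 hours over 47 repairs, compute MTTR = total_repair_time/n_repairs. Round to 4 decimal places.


total_repair_time = 240.55
n_repairs = 47
MTTR = 240.55 / 47
MTTR = 5.1181

5.1181


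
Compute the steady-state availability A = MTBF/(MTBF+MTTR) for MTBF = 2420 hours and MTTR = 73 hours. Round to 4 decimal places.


MTBF = 2420
MTTR = 73
MTBF + MTTR = 2493
A = 2420 / 2493
A = 0.9707

0.9707


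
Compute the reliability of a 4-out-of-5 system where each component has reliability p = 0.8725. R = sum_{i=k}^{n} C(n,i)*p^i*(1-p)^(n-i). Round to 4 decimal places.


k = 4, n = 5, p = 0.8725
i=4: C(5,4)=5 * 0.8725^4 * 0.1275^1 = 0.3694
i=5: C(5,5)=1 * 0.8725^5 * 0.1275^0 = 0.5056
R = sum of terms = 0.8751

0.8751


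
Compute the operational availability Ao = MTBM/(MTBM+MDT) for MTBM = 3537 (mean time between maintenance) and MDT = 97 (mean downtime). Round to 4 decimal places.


MTBM = 3537
MDT = 97
MTBM + MDT = 3634
Ao = 3537 / 3634
Ao = 0.9733

0.9733


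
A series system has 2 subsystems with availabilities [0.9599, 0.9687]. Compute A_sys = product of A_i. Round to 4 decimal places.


Subsystems: [0.9599, 0.9687]
After subsystem 1 (A=0.9599): product = 0.9599
After subsystem 2 (A=0.9687): product = 0.9299
A_sys = 0.9299

0.9299


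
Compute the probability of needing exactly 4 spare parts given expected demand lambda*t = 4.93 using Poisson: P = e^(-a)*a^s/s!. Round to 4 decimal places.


a = 4.93, s = 4
e^(-a) = e^(-4.93) = 0.0072
a^s = 4.93^4 = 590.7282
s! = 24
P = 0.0072 * 590.7282 / 24
P = 0.1779

0.1779


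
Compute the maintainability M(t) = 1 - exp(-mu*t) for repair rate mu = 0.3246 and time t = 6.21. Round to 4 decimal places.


mu = 0.3246, t = 6.21
mu * t = 0.3246 * 6.21 = 2.0158
exp(-2.0158) = 0.1332
M(t) = 1 - 0.1332
M(t) = 0.8668

0.8668


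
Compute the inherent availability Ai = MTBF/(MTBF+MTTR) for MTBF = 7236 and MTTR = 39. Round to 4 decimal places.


MTBF = 7236
MTTR = 39
MTBF + MTTR = 7275
Ai = 7236 / 7275
Ai = 0.9946

0.9946


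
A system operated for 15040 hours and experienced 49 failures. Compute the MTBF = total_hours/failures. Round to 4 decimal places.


total_hours = 15040
failures = 49
MTBF = 15040 / 49
MTBF = 306.9388

306.9388


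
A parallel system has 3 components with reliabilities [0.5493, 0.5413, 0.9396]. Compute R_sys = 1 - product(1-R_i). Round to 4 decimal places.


Components: [0.5493, 0.5413, 0.9396]
(1 - 0.5493) = 0.4507, running product = 0.4507
(1 - 0.5413) = 0.4587, running product = 0.2067
(1 - 0.9396) = 0.0604, running product = 0.0125
Product of (1-R_i) = 0.0125
R_sys = 1 - 0.0125 = 0.9875

0.9875


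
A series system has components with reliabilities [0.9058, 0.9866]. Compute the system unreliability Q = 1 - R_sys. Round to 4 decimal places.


Components: [0.9058, 0.9866]
After component 1: product = 0.9058
After component 2: product = 0.8937
R_sys = 0.8937
Q = 1 - 0.8937 = 0.1063

0.1063


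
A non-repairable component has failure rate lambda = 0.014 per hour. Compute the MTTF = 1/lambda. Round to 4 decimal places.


lambda = 0.014
MTTF = 1 / 0.014
MTTF = 71.4286

71.4286


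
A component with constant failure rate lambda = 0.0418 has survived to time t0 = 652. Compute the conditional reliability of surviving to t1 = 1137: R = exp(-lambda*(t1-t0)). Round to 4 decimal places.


lambda = 0.0418
t0 = 652, t1 = 1137
t1 - t0 = 485
lambda * (t1-t0) = 0.0418 * 485 = 20.273
R = exp(-20.273)
R = 0.0

0.0


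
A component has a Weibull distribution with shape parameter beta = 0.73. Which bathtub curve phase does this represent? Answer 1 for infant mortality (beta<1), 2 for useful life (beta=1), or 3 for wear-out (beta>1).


beta = 0.73
Compare beta to 1:
beta < 1 => infant mortality (phase 1)
beta = 1 => useful life (phase 2)
beta > 1 => wear-out (phase 3)
Since beta = 0.73, this is infant mortality (decreasing failure rate)
Phase = 1

1


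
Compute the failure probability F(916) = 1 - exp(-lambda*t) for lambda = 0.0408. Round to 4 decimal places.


lambda = 0.0408, t = 916
lambda * t = 37.3728
exp(-37.3728) = 0.0
F(t) = 1 - 0.0
F(t) = 1.0

1.0


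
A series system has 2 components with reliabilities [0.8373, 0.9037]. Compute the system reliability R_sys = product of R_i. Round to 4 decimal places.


Components: [0.8373, 0.9037]
After component 1 (R=0.8373): product = 0.8373
After component 2 (R=0.9037): product = 0.7567
R_sys = 0.7567

0.7567


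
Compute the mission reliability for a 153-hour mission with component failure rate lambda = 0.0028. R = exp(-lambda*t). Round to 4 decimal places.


lambda = 0.0028
mission_time = 153
lambda * t = 0.0028 * 153 = 0.4284
R = exp(-0.4284)
R = 0.6516

0.6516


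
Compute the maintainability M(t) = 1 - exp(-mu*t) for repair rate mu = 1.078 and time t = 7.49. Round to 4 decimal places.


mu = 1.078, t = 7.49
mu * t = 1.078 * 7.49 = 8.0742
exp(-8.0742) = 0.0003
M(t) = 1 - 0.0003
M(t) = 0.9997

0.9997


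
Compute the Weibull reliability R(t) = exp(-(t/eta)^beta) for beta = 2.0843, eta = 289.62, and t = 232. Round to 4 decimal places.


beta = 2.0843, eta = 289.62, t = 232
t/eta = 232 / 289.62 = 0.801
(t/eta)^beta = 0.801^2.0843 = 0.6298
R(t) = exp(-0.6298)
R(t) = 0.5327

0.5327


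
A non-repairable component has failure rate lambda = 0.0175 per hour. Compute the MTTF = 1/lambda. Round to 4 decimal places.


lambda = 0.0175
MTTF = 1 / 0.0175
MTTF = 57.1429

57.1429


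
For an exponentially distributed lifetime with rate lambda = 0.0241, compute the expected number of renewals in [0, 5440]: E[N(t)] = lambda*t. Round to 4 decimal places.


lambda = 0.0241
t = 5440
E[N(t)] = lambda * t
E[N(t)] = 0.0241 * 5440
E[N(t)] = 131.104

131.104


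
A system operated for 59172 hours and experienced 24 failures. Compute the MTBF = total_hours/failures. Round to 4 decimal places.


total_hours = 59172
failures = 24
MTBF = 59172 / 24
MTBF = 2465.5

2465.5


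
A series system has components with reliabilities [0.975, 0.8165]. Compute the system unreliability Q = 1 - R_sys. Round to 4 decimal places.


Components: [0.975, 0.8165]
After component 1: product = 0.975
After component 2: product = 0.7961
R_sys = 0.7961
Q = 1 - 0.7961 = 0.2039

0.2039


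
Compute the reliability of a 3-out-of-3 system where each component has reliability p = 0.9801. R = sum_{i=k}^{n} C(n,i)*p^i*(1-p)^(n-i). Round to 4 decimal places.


k = 3, n = 3, p = 0.9801
i=3: C(3,3)=1 * 0.9801^3 * 0.0199^0 = 0.9415
R = sum of terms = 0.9415

0.9415


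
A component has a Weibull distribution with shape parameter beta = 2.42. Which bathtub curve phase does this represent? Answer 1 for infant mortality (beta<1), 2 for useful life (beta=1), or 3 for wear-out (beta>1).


beta = 2.42
Compare beta to 1:
beta < 1 => infant mortality (phase 1)
beta = 1 => useful life (phase 2)
beta > 1 => wear-out (phase 3)
Since beta = 2.42, this is wear-out (increasing failure rate)
Phase = 3

3


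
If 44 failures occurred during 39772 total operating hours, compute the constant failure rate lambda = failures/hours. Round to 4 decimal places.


failures = 44
total_hours = 39772
lambda = 44 / 39772
lambda = 0.0011

0.0011


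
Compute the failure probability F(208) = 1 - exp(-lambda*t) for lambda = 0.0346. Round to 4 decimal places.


lambda = 0.0346, t = 208
lambda * t = 7.1968
exp(-7.1968) = 0.0007
F(t) = 1 - 0.0007
F(t) = 0.9993

0.9993


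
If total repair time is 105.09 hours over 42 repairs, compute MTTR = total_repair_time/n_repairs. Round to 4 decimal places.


total_repair_time = 105.09
n_repairs = 42
MTTR = 105.09 / 42
MTTR = 2.5021

2.5021


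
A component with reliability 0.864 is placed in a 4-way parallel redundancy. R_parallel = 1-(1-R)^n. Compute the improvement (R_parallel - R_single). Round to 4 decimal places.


R_single = 0.864, n = 4
1 - R_single = 0.136
(1 - R_single)^n = 0.136^4 = 0.0003
R_parallel = 1 - 0.0003 = 0.9997
Improvement = 0.9997 - 0.864
Improvement = 0.1357

0.1357
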